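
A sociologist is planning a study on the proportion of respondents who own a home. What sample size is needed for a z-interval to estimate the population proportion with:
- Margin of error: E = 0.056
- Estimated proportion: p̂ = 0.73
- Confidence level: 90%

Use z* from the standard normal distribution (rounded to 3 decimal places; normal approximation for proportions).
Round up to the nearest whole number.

Using z* for proportion z-interval (normal approximation).

For 90% confidence, z* = 1.645 (from standard normal table)

Sample size formula for proportion z-interval: n = z*²p̂(1-p̂)/E²

n = 1.645² × 0.73 × 0.27 / 0.056²
  = 2.706025 × 0.1971 / 0.003136
  = 170.0757

Round up to the nearest whole number: n = 171

171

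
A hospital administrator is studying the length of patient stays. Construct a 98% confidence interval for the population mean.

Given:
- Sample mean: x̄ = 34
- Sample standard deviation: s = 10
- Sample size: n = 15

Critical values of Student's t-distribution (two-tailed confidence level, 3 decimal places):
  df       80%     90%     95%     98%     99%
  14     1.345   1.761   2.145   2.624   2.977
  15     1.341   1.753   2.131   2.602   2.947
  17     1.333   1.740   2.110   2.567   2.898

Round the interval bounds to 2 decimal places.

The population standard deviation σ is unknown (only the sample standard deviation s is given), so use a t-interval with df = n - 1 = 15 - 1 = 14.

For 98% confidence with df = 14, t* = 2.624 (from t-table)

Standard error: SE = s/√n = 10/√15 = 2.581989

Margin of error: E = t* × SE = 2.624 × 2.581989 = 6.7751

T-interval: x̄ ± E = 34 ± 6.7751 = (27.2249, 40.7751)

Rounded to 2 decimal places:

(27.22, 40.78)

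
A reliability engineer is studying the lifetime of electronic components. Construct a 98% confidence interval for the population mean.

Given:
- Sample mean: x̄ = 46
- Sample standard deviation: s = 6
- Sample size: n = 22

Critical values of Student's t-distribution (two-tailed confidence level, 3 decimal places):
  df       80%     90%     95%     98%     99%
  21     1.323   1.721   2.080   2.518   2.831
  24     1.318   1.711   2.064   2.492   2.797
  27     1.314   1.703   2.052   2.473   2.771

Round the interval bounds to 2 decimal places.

The population standard deviation σ is unknown (only the sample standard deviation s is given), so use a t-interval with df = n - 1 = 22 - 1 = 21.

For 98% confidence with df = 21, t* = 2.518 (from t-table)

Standard error: SE = s/√n = 6/√22 = 1.279204

Margin of error: E = t* × SE = 2.518 × 1.279204 = 3.2210

T-interval: x̄ ± E = 46 ± 3.2210 = (42.7790, 49.2210)

Rounded to 2 decimal places:

(42.78, 49.22)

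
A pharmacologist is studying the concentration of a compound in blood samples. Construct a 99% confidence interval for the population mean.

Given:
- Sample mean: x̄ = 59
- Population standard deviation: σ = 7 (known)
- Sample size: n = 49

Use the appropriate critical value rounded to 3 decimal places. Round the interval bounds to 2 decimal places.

The population standard deviation σ is known, so use a z-interval (standard normal critical value).

For 99% confidence, z* = 2.576 (from standard normal table)

Standard error: SE = σ/√n = 7/√49 = 1.000000

Margin of error: E = z* × SE = 2.576 × 1.000000 = 2.5760

Z-interval: x̄ ± E = 59 ± 2.5760 = (56.4240, 61.5760)

Rounded to 2 decimal places:

(56.42, 61.58)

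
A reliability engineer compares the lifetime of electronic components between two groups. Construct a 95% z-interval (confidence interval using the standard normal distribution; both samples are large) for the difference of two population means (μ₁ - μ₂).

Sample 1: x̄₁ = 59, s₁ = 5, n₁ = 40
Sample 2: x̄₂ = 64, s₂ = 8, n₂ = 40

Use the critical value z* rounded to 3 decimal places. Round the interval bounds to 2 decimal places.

Both samples are large (n₁ = 40 ≥ 30, n₂ = 40 ≥ 30), so a z-interval for the difference of means applies.

Point estimate: x̄₁ - x̄₂ = 59 - 64 = -5

Standard error: SE = √(s₁²/n₁ + s₂²/n₂)
= √(5²/40 + 8²/40)
= √(0.625000 + 1.600000)
= 1.491643

For 95% confidence, z* = 1.96 (from standard normal table)
Margin of error: E = z* × SE = 1.96 × 1.491643 = 2.9236

Z-interval: (x̄₁ - x̄₂) ± E = -5 ± 2.9236 = (-7.9236, -2.0764)

Rounded to 2 decimal places:

(-7.92, -2.08)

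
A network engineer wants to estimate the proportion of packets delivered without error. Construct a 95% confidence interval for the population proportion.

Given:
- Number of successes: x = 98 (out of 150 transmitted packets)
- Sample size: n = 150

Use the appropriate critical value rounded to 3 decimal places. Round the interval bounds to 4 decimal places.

Sample proportion: p̂ = 98/150 = 0.653333

Check conditions for normal approximation:
  np̂ = 98 ≥ 10 ✓
  n(1-p̂) = 52 ≥ 10 ✓

The sample is large enough, so use a z-interval (normal approximation) for the proportion.

For 95% confidence, z* = 1.96 (from standard normal table)

Standard error: SE = √(p̂(1-p̂)/n) = √(0.653333×0.346667/150) = 0.03885777

Margin of error: E = z* × SE = 1.96 × 0.03885777 = 0.076161

Z-interval: p̂ ± E = 0.653333 ± 0.076161 = (0.577172, 0.729495)

Rounded to 4 decimal places:

(0.5772, 0.7295)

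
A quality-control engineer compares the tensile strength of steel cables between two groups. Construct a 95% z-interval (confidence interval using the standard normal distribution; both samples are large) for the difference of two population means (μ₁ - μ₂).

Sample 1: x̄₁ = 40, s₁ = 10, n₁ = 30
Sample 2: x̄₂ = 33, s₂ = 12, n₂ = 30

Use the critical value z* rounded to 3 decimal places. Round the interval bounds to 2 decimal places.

Both samples are large (n₁ = 30 ≥ 30, n₂ = 30 ≥ 30), so a z-interval for the difference of means applies.

Point estimate: x̄₁ - x̄₂ = 40 - 33 = 7

Standard error: SE = √(s₁²/n₁ + s₂²/n₂)
= √(10²/30 + 12²/30)
= √(3.333333 + 4.800000)
= 2.851900

For 95% confidence, z* = 1.96 (from standard normal table)
Margin of error: E = z* × SE = 1.96 × 2.851900 = 5.5897

Z-interval: (x̄₁ - x̄₂) ± E = 7 ± 5.5897 = (1.4103, 12.5897)

Rounded to 2 decimal places:

(1.41, 12.59)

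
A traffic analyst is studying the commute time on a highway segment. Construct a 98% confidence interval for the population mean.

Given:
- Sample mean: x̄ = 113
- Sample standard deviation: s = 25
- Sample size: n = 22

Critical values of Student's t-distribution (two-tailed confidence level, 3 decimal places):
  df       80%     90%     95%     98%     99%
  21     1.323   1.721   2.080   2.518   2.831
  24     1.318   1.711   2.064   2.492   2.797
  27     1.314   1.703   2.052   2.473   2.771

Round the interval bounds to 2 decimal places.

The population standard deviation σ is unknown (only the sample standard deviation s is given), so use a t-interval with df = n - 1 = 22 - 1 = 21.

For 98% confidence with df = 21, t* = 2.518 (from t-table)

Standard error: SE = s/√n = 25/√22 = 5.330018

Margin of error: E = t* × SE = 2.518 × 5.330018 = 13.4210

T-interval: x̄ ± E = 113 ± 13.4210 = (99.5790, 126.4210)

Rounded to 2 decimal places:

(99.58, 126.42)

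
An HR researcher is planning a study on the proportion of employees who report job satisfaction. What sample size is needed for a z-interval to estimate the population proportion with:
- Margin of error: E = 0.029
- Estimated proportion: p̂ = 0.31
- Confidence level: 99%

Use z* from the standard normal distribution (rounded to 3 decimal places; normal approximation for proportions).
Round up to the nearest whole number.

Using z* for proportion z-interval (normal approximation).

For 99% confidence, z* = 2.576 (from standard normal table)

Sample size formula for proportion z-interval: n = z*²p̂(1-p̂)/E²

n = 2.576² × 0.31 × 0.69 / 0.029²
  = 6.635776 × 0.2139 / 0.000841
  = 1687.7437

Round up to the nearest whole number: n = 1688

1688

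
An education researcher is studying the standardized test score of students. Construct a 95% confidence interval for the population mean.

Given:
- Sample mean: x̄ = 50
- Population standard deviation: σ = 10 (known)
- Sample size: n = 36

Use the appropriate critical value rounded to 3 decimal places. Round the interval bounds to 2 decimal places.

The population standard deviation σ is known, so use a z-interval (standard normal critical value).

For 95% confidence, z* = 1.96 (from standard normal table)

Standard error: SE = σ/√n = 10/√36 = 1.666667

Margin of error: E = z* × SE = 1.96 × 1.666667 = 3.2667

Z-interval: x̄ ± E = 50 ± 3.2667 = (46.7333, 53.2667)

Rounded to 2 decimal places:

(46.73, 53.27)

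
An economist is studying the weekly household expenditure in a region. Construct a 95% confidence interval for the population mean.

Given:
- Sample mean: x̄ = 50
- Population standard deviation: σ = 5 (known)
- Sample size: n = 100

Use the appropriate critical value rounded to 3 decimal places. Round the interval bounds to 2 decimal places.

The population standard deviation σ is known, so use a z-interval (standard normal critical value).

For 95% confidence, z* = 1.96 (from standard normal table)

Standard error: SE = σ/√n = 5/√100 = 0.500000

Margin of error: E = z* × SE = 1.96 × 0.500000 = 0.9800

Z-interval: x̄ ± E = 50 ± 0.9800 = (49.0200, 50.9800)

Rounded to 2 decimal places:

(49.02, 50.98)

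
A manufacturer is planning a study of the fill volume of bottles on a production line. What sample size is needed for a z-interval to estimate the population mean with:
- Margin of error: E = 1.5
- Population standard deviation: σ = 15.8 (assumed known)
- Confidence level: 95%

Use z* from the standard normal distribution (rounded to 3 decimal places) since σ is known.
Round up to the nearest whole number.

Using z* since population σ is known (z-interval formula).

For 95% confidence, z* = 1.96 (from standard normal table)

Sample size formula for z-interval: n = (z*σ/E)²

n = (1.96 × 15.8 / 1.5)²
  = (20.645333)²
  = 426.2298

Round up to the nearest whole number: n = 427

427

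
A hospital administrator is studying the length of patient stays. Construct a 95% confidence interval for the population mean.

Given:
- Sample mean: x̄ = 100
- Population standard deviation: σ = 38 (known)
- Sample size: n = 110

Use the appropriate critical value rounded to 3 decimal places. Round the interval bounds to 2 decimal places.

The population standard deviation σ is known, so use a z-interval (standard normal critical value).

For 95% confidence, z* = 1.96 (from standard normal table)

Standard error: SE = σ/√n = 38/√110 = 3.623158

Margin of error: E = z* × SE = 1.96 × 3.623158 = 7.1014

Z-interval: x̄ ± E = 100 ± 7.1014 = (92.8986, 107.1014)

Rounded to 2 decimal places:

(92.90, 107.10)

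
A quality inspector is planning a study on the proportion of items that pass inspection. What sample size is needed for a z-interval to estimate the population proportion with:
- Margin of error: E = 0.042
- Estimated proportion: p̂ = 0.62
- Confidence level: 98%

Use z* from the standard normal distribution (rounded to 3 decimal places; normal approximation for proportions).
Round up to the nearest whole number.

Using z* for proportion z-interval (normal approximation).

For 98% confidence, z* = 2.326 (from standard normal table)

Sample size formula for proportion z-interval: n = z*²p̂(1-p̂)/E²

n = 2.326² × 0.62 × 0.38 / 0.042²
  = 5.410276 × 0.2356 / 0.001764
  = 722.5970

Round up to the nearest whole number: n = 723

723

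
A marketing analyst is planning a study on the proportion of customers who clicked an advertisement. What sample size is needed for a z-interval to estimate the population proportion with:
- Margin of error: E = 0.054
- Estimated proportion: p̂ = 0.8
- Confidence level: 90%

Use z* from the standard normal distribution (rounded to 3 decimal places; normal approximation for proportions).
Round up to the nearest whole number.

Using z* for proportion z-interval (normal approximation).

For 90% confidence, z* = 1.645 (from standard normal table)

Sample size formula for proportion z-interval: n = z*²p̂(1-p̂)/E²

n = 1.645² × 0.8 × 0.2 / 0.054²
  = 2.706025 × 0.16 / 0.002916
  = 148.4787

Round up to the nearest whole number: n = 149

149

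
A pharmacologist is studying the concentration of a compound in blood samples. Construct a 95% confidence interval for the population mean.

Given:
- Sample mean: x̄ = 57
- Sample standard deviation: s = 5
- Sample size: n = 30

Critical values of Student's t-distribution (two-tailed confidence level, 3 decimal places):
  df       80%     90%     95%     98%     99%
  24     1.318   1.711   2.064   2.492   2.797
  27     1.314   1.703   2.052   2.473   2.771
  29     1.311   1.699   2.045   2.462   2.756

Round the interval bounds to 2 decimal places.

The population standard deviation σ is unknown (only the sample standard deviation s is given), so use a t-interval with df = n - 1 = 30 - 1 = 29.

For 95% confidence with df = 29, t* = 2.045 (from t-table)

Standard error: SE = s/√n = 5/√30 = 0.912871

Margin of error: E = t* × SE = 2.045 × 0.912871 = 1.8668

T-interval: x̄ ± E = 57 ± 1.8668 = (55.1332, 58.8668)

Rounded to 2 decimal places:

(55.13, 58.87)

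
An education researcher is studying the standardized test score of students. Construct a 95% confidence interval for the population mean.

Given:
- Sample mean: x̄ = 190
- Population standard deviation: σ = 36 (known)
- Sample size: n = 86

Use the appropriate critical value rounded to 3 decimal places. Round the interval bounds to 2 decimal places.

The population standard deviation σ is known, so use a z-interval (standard normal critical value).

For 95% confidence, z* = 1.96 (from standard normal table)

Standard error: SE = σ/√n = 36/√86 = 3.881980

Margin of error: E = z* × SE = 1.96 × 3.881980 = 7.6087

Z-interval: x̄ ± E = 190 ± 7.6087 = (182.3913, 197.6087)

Rounded to 2 decimal places:

(182.39, 197.61)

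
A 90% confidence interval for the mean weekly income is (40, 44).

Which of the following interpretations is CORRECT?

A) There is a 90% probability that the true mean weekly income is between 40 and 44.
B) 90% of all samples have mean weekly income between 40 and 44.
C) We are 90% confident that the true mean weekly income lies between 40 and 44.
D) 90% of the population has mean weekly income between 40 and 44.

A confidence interval represents our confidence in the procedure, not a probability statement about the parameter.

Key concept: If we repeated this sampling process many times and computed a 90% CI each time, about 90% of those intervals would contain the true population parameter.

For this specific interval (40, 44):
- Midpoint (point estimate): 42
- Margin of error: 2

The correct interpretation is the one stating confidence that the true parameter lies in the interval — option C.

C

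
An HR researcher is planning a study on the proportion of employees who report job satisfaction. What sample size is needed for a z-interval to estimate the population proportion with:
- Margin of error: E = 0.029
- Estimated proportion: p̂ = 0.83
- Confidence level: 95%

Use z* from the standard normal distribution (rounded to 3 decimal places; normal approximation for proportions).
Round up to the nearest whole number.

Using z* for proportion z-interval (normal approximation).

For 95% confidence, z* = 1.96 (from standard normal table)

Sample size formula for proportion z-interval: n = z*²p̂(1-p̂)/E²

n = 1.96² × 0.83 × 0.17 / 0.029²
  = 3.8416 × 0.1411 / 0.000841
  = 644.5300

Round up to the nearest whole number: n = 645

645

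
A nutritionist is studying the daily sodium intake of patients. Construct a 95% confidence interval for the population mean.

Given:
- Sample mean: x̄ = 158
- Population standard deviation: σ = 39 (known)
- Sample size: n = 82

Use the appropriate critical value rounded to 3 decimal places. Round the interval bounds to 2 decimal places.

The population standard deviation σ is known, so use a z-interval (standard normal critical value).

For 95% confidence, z* = 1.96 (from standard normal table)

Standard error: SE = σ/√n = 39/√82 = 4.306830

Margin of error: E = z* × SE = 1.96 × 4.306830 = 8.4414

Z-interval: x̄ ± E = 158 ± 8.4414 = (149.5586, 166.4414)

Rounded to 2 decimal places:

(149.56, 166.44)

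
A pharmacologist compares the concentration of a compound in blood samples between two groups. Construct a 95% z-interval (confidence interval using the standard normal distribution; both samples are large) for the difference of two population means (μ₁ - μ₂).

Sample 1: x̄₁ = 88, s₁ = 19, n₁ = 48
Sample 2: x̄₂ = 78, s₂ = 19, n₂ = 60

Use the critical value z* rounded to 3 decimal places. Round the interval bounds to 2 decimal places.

Both samples are large (n₁ = 48 ≥ 30, n₂ = 60 ≥ 30), so a z-interval for the difference of means applies.

Point estimate: x̄₁ - x̄₂ = 88 - 78 = 10

Standard error: SE = √(s₁²/n₁ + s₂²/n₂)
= √(19²/48 + 19²/60)
= √(7.520833 + 6.016667)
= 3.679334

For 95% confidence, z* = 1.96 (from standard normal table)
Margin of error: E = z* × SE = 1.96 × 3.679334 = 7.2115

Z-interval: (x̄₁ - x̄₂) ± E = 10 ± 7.2115 = (2.7885, 17.2115)

Rounded to 2 decimal places:

(2.79, 17.21)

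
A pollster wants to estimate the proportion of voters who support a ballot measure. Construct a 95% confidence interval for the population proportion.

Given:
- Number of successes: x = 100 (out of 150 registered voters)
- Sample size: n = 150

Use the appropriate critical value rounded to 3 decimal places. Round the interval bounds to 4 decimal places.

Sample proportion: p̂ = 100/150 = 0.666667

Check conditions for normal approximation:
  np̂ = 100 ≥ 10 ✓
  n(1-p̂) = 50 ≥ 10 ✓

The sample is large enough, so use a z-interval (normal approximation) for the proportion.

For 95% confidence, z* = 1.96 (from standard normal table)

Standard error: SE = √(p̂(1-p̂)/n) = √(0.666667×0.333333/150) = 0.03849002

Margin of error: E = z* × SE = 1.96 × 0.03849002 = 0.075440

Z-interval: p̂ ± E = 0.666667 ± 0.075440 = (0.591226, 0.742107)

Rounded to 4 decimal places:

(0.5912, 0.7421)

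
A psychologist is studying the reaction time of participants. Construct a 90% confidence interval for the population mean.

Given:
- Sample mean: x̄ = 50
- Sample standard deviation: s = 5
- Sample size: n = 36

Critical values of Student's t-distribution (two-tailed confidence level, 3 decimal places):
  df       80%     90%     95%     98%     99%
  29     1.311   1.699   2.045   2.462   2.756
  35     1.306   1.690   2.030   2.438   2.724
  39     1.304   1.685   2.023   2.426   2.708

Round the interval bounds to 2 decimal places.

The population standard deviation σ is unknown (only the sample standard deviation s is given), so use a t-interval with df = n - 1 = 36 - 1 = 35.

For 90% confidence with df = 35, t* = 1.690 (from t-table)

Standard error: SE = s/√n = 5/√36 = 0.833333

Margin of error: E = t* × SE = 1.690 × 0.833333 = 1.4083

T-interval: x̄ ± E = 50 ± 1.4083 = (48.5917, 51.4083)

Rounded to 2 decimal places:

(48.59, 51.41)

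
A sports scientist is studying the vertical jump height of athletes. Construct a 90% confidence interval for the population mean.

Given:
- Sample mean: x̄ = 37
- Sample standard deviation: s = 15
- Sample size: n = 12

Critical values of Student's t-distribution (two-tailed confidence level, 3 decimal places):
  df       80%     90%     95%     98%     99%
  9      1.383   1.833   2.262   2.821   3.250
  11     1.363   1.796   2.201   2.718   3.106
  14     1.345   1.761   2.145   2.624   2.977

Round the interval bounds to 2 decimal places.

The population standard deviation σ is unknown (only the sample standard deviation s is given), so use a t-interval with df = n - 1 = 12 - 1 = 11.

For 90% confidence with df = 11, t* = 1.796 (from t-table)

Standard error: SE = s/√n = 15/√12 = 4.330127

Margin of error: E = t* × SE = 1.796 × 4.330127 = 7.7769

T-interval: x̄ ± E = 37 ± 7.7769 = (29.2231, 44.7769)

Rounded to 2 decimal places:

(29.22, 44.78)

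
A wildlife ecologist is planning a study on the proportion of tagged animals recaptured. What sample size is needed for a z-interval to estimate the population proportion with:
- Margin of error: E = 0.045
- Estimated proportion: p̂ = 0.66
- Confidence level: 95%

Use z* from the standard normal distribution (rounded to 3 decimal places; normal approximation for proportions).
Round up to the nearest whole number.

Using z* for proportion z-interval (normal approximation).

For 95% confidence, z* = 1.96 (from standard normal table)

Sample size formula for proportion z-interval: n = z*²p̂(1-p̂)/E²

n = 1.96² × 0.66 × 0.34 / 0.045²
  = 3.8416 × 0.2244 / 0.002025
  = 425.7062

Round up to the nearest whole number: n = 426

426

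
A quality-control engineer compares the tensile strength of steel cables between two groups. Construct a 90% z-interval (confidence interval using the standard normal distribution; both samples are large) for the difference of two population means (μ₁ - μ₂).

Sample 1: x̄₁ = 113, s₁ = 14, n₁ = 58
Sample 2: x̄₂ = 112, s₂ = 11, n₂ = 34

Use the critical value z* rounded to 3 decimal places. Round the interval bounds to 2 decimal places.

Both samples are large (n₁ = 58 ≥ 30, n₂ = 34 ≥ 30), so a z-interval for the difference of means applies.

Point estimate: x̄₁ - x̄₂ = 113 - 112 = 1

Standard error: SE = √(s₁²/n₁ + s₂²/n₂)
= √(14²/58 + 11²/34)
= √(3.379310 + 3.558824)
= 2.634034

For 90% confidence, z* = 1.645 (from standard normal table)
Margin of error: E = z* × SE = 1.645 × 2.634034 = 4.3330

Z-interval: (x̄₁ - x̄₂) ± E = 1 ± 4.3330 = (-3.3330, 5.3330)

Rounded to 2 decimal places:

(-3.33, 5.33)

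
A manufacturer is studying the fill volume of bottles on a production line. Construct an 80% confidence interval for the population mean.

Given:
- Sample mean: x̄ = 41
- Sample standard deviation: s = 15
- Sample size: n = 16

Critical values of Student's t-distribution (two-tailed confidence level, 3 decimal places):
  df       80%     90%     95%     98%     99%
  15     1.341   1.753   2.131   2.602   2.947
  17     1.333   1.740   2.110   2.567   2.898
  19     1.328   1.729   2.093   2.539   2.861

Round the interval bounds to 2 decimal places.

The population standard deviation σ is unknown (only the sample standard deviation s is given), so use a t-interval with df = n - 1 = 16 - 1 = 15.

For 80% confidence with df = 15, t* = 1.341 (from t-table)

Standard error: SE = s/√n = 15/√16 = 3.750000

Margin of error: E = t* × SE = 1.341 × 3.750000 = 5.0287

T-interval: x̄ ± E = 41 ± 5.0287 = (35.9712, 46.0288)

Rounded to 2 decimal places:

(35.97, 46.03)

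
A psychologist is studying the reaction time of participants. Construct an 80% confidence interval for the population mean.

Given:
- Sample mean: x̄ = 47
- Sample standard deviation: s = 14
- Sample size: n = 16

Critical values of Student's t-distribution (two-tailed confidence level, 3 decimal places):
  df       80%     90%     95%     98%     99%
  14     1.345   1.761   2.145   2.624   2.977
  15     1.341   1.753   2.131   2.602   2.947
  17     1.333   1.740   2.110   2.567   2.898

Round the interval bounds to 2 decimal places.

The population standard deviation σ is unknown (only the sample standard deviation s is given), so use a t-interval with df = n - 1 = 16 - 1 = 15.

For 80% confidence with df = 15, t* = 1.341 (from t-table)

Standard error: SE = s/√n = 14/√16 = 3.500000

Margin of error: E = t* × SE = 1.341 × 3.500000 = 4.6935

T-interval: x̄ ± E = 47 ± 4.6935 = (42.3065, 51.6935)

Rounded to 2 decimal places:

(42.31, 51.69)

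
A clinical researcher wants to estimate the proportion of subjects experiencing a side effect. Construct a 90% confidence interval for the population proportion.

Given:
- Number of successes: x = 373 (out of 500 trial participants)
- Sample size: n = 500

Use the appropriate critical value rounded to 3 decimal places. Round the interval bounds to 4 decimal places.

Sample proportion: p̂ = 373/500 = 0.746000

Check conditions for normal approximation:
  np̂ = 373 ≥ 10 ✓
  n(1-p̂) = 127 ≥ 10 ✓

The sample is large enough, so use a z-interval (normal approximation) for the proportion.

For 90% confidence, z* = 1.645 (from standard normal table)

Standard error: SE = √(p̂(1-p̂)/n) = √(0.746000×0.254000/500) = 0.01946710

Margin of error: E = z* × SE = 1.645 × 0.01946710 = 0.032023

Z-interval: p̂ ± E = 0.746000 ± 0.032023 = (0.713977, 0.778023)

Rounded to 4 decimal places:

(0.7140, 0.7780)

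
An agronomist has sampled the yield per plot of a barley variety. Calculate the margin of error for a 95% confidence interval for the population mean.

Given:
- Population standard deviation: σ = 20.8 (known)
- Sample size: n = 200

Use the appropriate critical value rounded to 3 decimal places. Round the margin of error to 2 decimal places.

The population standard deviation σ is known, so use the z-interval margin of error formula.

For 95% confidence, z* = 1.96 (from standard normal table)

Margin of error formula for z-interval: E = z* × σ/√n

E = 1.96 × 20.8/√200
  = 1.96 × 1.470782
  = 2.8827

Rounded to 2 decimal places:

2.88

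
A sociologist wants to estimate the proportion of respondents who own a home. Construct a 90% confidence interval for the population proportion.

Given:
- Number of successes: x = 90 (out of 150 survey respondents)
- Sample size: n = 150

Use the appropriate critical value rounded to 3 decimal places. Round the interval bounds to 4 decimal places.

Sample proportion: p̂ = 90/150 = 0.600000

Check conditions for normal approximation:
  np̂ = 90 ≥ 10 ✓
  n(1-p̂) = 60 ≥ 10 ✓

The sample is large enough, so use a z-interval (normal approximation) for the proportion.

For 90% confidence, z* = 1.645 (from standard normal table)

Standard error: SE = √(p̂(1-p̂)/n) = √(0.600000×0.400000/150) = 0.04000000

Margin of error: E = z* × SE = 1.645 × 0.04000000 = 0.065800

Z-interval: p̂ ± E = 0.600000 ± 0.065800 = (0.534200, 0.665800)

Rounded to 4 decimal places:

(0.5342, 0.6658)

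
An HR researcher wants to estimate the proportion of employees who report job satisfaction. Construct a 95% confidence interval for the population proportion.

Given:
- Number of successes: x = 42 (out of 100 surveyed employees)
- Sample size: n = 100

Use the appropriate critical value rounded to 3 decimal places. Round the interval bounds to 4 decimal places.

Sample proportion: p̂ = 42/100 = 0.420000

Check conditions for normal approximation:
  np̂ = 42 ≥ 10 ✓
  n(1-p̂) = 58 ≥ 10 ✓

The sample is large enough, so use a z-interval (normal approximation) for the proportion.

For 95% confidence, z* = 1.96 (from standard normal table)

Standard error: SE = √(p̂(1-p̂)/n) = √(0.420000×0.580000/100) = 0.04935585

Margin of error: E = z* × SE = 1.96 × 0.04935585 = 0.096737

Z-interval: p̂ ± E = 0.420000 ± 0.096737 = (0.323263, 0.516737)

Rounded to 4 decimal places:

(0.3233, 0.5167)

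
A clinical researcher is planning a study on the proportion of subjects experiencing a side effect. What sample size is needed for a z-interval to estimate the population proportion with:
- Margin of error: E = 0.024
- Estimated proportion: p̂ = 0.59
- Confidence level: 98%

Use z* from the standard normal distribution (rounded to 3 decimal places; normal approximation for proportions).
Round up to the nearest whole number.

Using z* for proportion z-interval (normal approximation).

For 98% confidence, z* = 2.326 (from standard normal table)

Sample size formula for proportion z-interval: n = z*²p̂(1-p̂)/E²

n = 2.326² × 0.59 × 0.41 / 0.024²
  = 5.410276 × 0.2419 / 0.000576
  = 2272.1281

Round up to the nearest whole number: n = 2273

2273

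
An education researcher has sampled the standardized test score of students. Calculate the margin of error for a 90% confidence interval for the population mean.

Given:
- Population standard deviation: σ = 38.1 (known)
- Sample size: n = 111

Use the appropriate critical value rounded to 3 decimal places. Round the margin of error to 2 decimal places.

The population standard deviation σ is known, so use the z-interval margin of error formula.

For 90% confidence, z* = 1.645 (from standard normal table)

Margin of error formula for z-interval: E = z* × σ/√n

E = 1.645 × 38.1/√111
  = 1.645 × 3.616292
  = 5.9488

Rounded to 2 decimal places:

5.95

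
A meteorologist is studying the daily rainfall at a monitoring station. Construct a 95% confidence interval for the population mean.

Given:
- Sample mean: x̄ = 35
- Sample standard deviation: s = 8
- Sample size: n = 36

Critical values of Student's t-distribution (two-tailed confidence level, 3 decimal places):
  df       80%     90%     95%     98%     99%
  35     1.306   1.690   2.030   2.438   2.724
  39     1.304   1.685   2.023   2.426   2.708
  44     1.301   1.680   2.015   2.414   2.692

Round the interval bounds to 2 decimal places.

The population standard deviation σ is unknown (only the sample standard deviation s is given), so use a t-interval with df = n - 1 = 36 - 1 = 35.

For 95% confidence with df = 35, t* = 2.030 (from t-table)

Standard error: SE = s/√n = 8/√36 = 1.333333

Margin of error: E = t* × SE = 2.030 × 1.333333 = 2.7067

T-interval: x̄ ± E = 35 ± 2.7067 = (32.2933, 37.7067)

Rounded to 2 decimal places:

(32.29, 37.71)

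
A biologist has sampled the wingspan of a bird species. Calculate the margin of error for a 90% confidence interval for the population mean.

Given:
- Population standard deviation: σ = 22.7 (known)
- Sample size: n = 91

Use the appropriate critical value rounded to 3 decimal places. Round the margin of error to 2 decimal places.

The population standard deviation σ is known, so use the z-interval margin of error formula.

For 90% confidence, z* = 1.645 (from standard normal table)

Margin of error formula for z-interval: E = z* × σ/√n

E = 1.645 × 22.7/√91
  = 1.645 × 2.379607
  = 3.9145

Rounded to 2 decimal places:

3.91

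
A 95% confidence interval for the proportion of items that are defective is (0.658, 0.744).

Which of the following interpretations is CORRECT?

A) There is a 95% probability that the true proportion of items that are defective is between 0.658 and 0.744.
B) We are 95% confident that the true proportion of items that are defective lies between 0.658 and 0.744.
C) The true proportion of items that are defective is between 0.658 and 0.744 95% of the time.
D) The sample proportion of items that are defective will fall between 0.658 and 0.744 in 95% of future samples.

A confidence interval represents our confidence in the procedure, not a probability statement about the parameter.

Key concept: If we repeated this sampling process many times and computed a 95% CI each time, about 95% of those intervals would contain the true population parameter.

For this specific interval (0.658, 0.744):
- Midpoint (point estimate): 0.701
- Margin of error: 0.043

The correct interpretation is the one stating confidence that the true parameter lies in the interval — option B.

B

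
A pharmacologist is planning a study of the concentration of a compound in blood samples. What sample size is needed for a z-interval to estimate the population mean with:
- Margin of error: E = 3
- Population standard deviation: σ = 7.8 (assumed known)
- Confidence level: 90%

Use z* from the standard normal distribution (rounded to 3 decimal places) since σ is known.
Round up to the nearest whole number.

Using z* since population σ is known (z-interval formula).

For 90% confidence, z* = 1.645 (from standard normal table)

Sample size formula for z-interval: n = (z*σ/E)²

n = (1.645 × 7.8 / 3)²
  = (4.277000)²
  = 18.2927

Round up to the nearest whole number: n = 19

19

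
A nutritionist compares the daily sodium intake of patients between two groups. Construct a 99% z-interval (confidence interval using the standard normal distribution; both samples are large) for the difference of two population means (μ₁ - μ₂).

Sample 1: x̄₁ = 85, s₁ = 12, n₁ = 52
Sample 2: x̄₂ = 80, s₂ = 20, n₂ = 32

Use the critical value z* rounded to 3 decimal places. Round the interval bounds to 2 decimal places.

Both samples are large (n₁ = 52 ≥ 30, n₂ = 32 ≥ 30), so a z-interval for the difference of means applies.

Point estimate: x̄₁ - x̄₂ = 85 - 80 = 5

Standard error: SE = √(s₁²/n₁ + s₂²/n₂)
= √(12²/52 + 20²/32)
= √(2.769231 + 12.500000)
= 3.907586

For 99% confidence, z* = 2.576 (from standard normal table)
Margin of error: E = z* × SE = 2.576 × 3.907586 = 10.0659

Z-interval: (x̄₁ - x̄₂) ± E = 5 ± 10.0659 = (-5.0659, 15.0659)

Rounded to 2 decimal places:

(-5.07, 15.07)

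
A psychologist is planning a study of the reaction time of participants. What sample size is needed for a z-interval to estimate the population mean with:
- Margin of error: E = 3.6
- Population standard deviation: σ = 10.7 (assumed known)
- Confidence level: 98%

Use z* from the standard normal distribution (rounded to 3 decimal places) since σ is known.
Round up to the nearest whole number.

Using z* since population σ is known (z-interval formula).

For 98% confidence, z* = 2.326 (from standard normal table)

Sample size formula for z-interval: n = (z*σ/E)²

n = (2.326 × 10.7 / 3.6)²
  = (6.913389)²
  = 47.7949

Round up to the nearest whole number: n = 48

48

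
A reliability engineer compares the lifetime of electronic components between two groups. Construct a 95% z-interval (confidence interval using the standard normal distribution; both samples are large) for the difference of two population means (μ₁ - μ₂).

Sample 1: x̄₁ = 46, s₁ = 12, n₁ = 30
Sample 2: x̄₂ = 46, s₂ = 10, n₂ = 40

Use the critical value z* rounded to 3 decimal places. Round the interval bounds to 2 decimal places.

Both samples are large (n₁ = 30 ≥ 30, n₂ = 40 ≥ 30), so a z-interval for the difference of means applies.

Point estimate: x̄₁ - x̄₂ = 46 - 46 = 0

Standard error: SE = √(s₁²/n₁ + s₂²/n₂)
= √(12²/30 + 10²/40)
= √(4.800000 + 2.500000)
= 2.701851

For 95% confidence, z* = 1.96 (from standard normal table)
Margin of error: E = z* × SE = 1.96 × 2.701851 = 5.2956

Z-interval: (x̄₁ - x̄₂) ± E = 0 ± 5.2956 = (-5.2956, 5.2956)

Rounded to 2 decimal places:

(-5.30, 5.30)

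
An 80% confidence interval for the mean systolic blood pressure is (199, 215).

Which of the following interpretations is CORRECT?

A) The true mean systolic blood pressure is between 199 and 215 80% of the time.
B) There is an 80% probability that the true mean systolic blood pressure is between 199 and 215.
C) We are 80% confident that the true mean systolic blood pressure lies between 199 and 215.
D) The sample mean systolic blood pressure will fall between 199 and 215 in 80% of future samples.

A confidence interval represents our confidence in the procedure, not a probability statement about the parameter.

Key concept: If we repeated this sampling process many times and computed an 80% CI each time, about 80% of those intervals would contain the true population parameter.

For this specific interval (199, 215):
- Midpoint (point estimate): 207
- Margin of error: 8

The correct interpretation is the one stating confidence that the true parameter lies in the interval — option C.

C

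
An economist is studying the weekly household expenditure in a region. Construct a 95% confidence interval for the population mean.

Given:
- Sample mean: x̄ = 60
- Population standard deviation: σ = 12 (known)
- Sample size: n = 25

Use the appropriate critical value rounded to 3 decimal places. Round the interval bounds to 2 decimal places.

The population standard deviation σ is known, so use a z-interval (standard normal critical value).

For 95% confidence, z* = 1.96 (from standard normal table)

Standard error: SE = σ/√n = 12/√25 = 2.400000

Margin of error: E = z* × SE = 1.96 × 2.400000 = 4.7040

Z-interval: x̄ ± E = 60 ± 4.7040 = (55.2960, 64.7040)

Rounded to 2 decimal places:

(55.30, 64.70)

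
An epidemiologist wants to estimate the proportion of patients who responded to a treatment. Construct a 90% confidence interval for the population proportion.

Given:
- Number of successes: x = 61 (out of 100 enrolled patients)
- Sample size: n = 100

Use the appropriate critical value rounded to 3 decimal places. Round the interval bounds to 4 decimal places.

Sample proportion: p̂ = 61/100 = 0.610000

Check conditions for normal approximation:
  np̂ = 61 ≥ 10 ✓
  n(1-p̂) = 39 ≥ 10 ✓

The sample is large enough, so use a z-interval (normal approximation) for the proportion.

For 90% confidence, z* = 1.645 (from standard normal table)

Standard error: SE = √(p̂(1-p̂)/n) = √(0.610000×0.390000/100) = 0.04877499

Margin of error: E = z* × SE = 1.645 × 0.04877499 = 0.080235

Z-interval: p̂ ± E = 0.610000 ± 0.080235 = (0.529765, 0.690235)

Rounded to 4 decimal places:

(0.5298, 0.6902)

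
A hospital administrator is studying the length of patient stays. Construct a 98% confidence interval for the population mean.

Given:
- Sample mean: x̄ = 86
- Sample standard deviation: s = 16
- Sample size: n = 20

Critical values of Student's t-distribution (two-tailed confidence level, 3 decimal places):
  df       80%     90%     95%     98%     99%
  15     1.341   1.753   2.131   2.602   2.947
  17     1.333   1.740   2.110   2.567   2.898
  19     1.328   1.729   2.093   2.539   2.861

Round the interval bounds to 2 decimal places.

The population standard deviation σ is unknown (only the sample standard deviation s is given), so use a t-interval with df = n - 1 = 20 - 1 = 19.

For 98% confidence with df = 19, t* = 2.539 (from t-table)

Standard error: SE = s/√n = 16/√20 = 3.577709

Margin of error: E = t* × SE = 2.539 × 3.577709 = 9.0838

T-interval: x̄ ± E = 86 ± 9.0838 = (76.9162, 95.0838)

Rounded to 2 decimal places:

(76.92, 95.08)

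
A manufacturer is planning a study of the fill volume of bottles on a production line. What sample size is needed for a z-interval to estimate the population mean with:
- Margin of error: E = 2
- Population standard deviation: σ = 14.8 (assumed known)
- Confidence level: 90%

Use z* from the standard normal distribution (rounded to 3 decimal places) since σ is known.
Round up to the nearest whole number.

Using z* since population σ is known (z-interval formula).

For 90% confidence, z* = 1.645 (from standard normal table)

Sample size formula for z-interval: n = (z*σ/E)²

n = (1.645 × 14.8 / 2)²
  = (12.173000)²
  = 148.1819

Round up to the nearest whole number: n = 149

149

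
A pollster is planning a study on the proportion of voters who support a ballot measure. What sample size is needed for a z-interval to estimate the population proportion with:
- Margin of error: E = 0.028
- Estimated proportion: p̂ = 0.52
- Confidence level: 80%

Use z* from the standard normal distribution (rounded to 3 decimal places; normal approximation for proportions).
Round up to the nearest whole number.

Using z* for proportion z-interval (normal approximation).

For 80% confidence, z* = 1.282 (from standard normal table)

Sample size formula for proportion z-interval: n = z*²p̂(1-p̂)/E²

n = 1.282² × 0.52 × 0.48 / 0.028²
  = 1.643524 × 0.2496 / 0.000784
  = 523.2444

Round up to the nearest whole number: n = 524

524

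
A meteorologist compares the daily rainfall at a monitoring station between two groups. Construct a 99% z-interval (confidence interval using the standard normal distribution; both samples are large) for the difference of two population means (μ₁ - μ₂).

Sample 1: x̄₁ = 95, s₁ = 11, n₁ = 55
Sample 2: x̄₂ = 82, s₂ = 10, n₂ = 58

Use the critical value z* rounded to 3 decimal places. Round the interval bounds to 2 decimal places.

Both samples are large (n₁ = 55 ≥ 30, n₂ = 58 ≥ 30), so a z-interval for the difference of means applies.

Point estimate: x̄₁ - x̄₂ = 95 - 82 = 13

Standard error: SE = √(s₁²/n₁ + s₂²/n₂)
= √(11²/55 + 10²/58)
= √(2.200000 + 1.724138)
= 1.980944

For 99% confidence, z* = 2.576 (from standard normal table)
Margin of error: E = z* × SE = 2.576 × 1.980944 = 5.1029

Z-interval: (x̄₁ - x̄₂) ± E = 13 ± 5.1029 = (7.8971, 18.1029)

Rounded to 2 decimal places:

(7.90, 18.10)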